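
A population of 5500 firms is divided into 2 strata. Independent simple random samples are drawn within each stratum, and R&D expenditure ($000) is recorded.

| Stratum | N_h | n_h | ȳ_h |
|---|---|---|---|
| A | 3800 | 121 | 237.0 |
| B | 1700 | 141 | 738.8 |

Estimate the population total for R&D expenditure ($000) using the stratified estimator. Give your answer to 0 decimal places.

τ̂_st = Σ N_h ȳ_h = 3800·237.0 + 1700·738.8 = 2156560

τ̂_st ≈ 2156560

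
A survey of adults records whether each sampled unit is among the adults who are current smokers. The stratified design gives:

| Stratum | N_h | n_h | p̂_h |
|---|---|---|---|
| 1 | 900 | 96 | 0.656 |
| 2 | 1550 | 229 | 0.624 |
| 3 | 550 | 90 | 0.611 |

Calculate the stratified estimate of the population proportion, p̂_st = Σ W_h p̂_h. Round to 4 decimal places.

N = 3000; stratum weights W_h = N_h/N.
p̂_st = Σ W_h p̂_h = (900·0.656 + 1550·0.624 + 550·0.611)/3000 = 0.63122

p̂_st ≈ 0.6312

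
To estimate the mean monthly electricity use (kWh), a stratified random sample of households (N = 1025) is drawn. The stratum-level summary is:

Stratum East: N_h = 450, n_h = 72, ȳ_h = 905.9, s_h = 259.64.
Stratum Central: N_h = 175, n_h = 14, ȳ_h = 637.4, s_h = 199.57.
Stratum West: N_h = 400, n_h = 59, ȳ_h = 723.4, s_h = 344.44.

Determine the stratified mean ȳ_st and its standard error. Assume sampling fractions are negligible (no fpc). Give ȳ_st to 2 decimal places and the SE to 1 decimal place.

ȳ_st = Σ W_h ȳ_h = (450·905.9 + 175·637.4 + 400·723.4)/1025 = 788.83902
V̂(ȳ_st) = Σ W_h² s_h²/n_h, with W_h = N_h/N and N = 1025:
  stratum East: (450/1025)²·259.64²/72 = 180.463
  stratum Central: (175/1025)²·199.57²/14 = 82.926
  stratum West: (400/1025)²·344.44²/59 = 306.23
V̂(ȳ_st) = 569.619
SE(ȳ_st) = √569.619 = 23.8667

ȳ_st ≈ 788.84, SE ≈ 23.9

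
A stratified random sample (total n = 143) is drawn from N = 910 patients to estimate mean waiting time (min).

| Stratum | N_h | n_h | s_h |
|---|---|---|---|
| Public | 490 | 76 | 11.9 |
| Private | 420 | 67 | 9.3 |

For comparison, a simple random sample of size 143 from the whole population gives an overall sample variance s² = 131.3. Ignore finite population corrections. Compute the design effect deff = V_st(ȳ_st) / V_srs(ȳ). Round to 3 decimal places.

V̂(ȳ_st) = Σ W_h² s_h²/n_h, with W_h = N_h/N and N = 910:
  stratum Public: (490/910)²·11.9²/76 = 0.540244
  stratum Private: (420/910)²·9.3²/67 = 0.274984
V_st = 0.815227
V_srs = s²/n = 131.3/143 = 0.918182
deff = V_st / V_srs = 0.815227/0.918182 = 0.8879

deff ≈ 0.888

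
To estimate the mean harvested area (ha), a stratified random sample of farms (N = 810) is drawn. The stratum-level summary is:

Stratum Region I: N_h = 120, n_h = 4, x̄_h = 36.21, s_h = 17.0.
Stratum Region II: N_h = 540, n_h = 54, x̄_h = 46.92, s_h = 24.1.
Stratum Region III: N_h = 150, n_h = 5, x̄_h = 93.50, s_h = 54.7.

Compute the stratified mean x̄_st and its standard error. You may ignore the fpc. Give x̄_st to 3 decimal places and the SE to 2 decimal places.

x̄_st ≈ 53.959, SE ≈ 5.19

x̄_st = Σ W_h x̄_h = (120·36.21 + 540·46.92 + 150·93.50)/810 = 53.95926
V̂(x̄_st) = Σ W_h² s_h²/n_h, with W_h = N_h/N and N = 810:
  stratum Region I: (120/810)²·17.0²/4 = 1.58573
  stratum Region II: (540/810)²·24.1²/54 = 4.78033
  stratum Region III: (150/810)²·54.7²/5 = 20.5219
V̂(x̄_st) = 26.8879
SE(x̄_st) = √26.8879 = 5.18536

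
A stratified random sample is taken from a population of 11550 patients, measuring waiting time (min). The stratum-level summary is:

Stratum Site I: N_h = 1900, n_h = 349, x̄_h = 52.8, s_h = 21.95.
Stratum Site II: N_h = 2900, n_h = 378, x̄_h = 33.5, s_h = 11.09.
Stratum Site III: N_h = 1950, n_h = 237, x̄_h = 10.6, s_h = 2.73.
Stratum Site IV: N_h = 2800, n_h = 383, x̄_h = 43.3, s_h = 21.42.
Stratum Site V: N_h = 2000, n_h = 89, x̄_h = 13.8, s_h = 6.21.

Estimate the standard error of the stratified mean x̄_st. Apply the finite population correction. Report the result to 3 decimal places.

V̂(x̄_st) = Σ W_h² (1 − n_h/N_h) s_h²/n_h, with W_h = N_h/N and N = 11550:
  stratum Site I: (1900/11550)²·(1 − 349/1900)·21.95²/349 = 0.0304962
  stratum Site II: (2900/11550)²·(1 − 378/2900)·11.09²/378 = 0.0178382
  stratum Site III: (1950/11550)²·(1 − 237/1950)·2.73²/237 = 0.000787417
  stratum Site IV: (2800/11550)²·(1 − 383/2800)·21.42²/383 = 0.060773
  stratum Site V: (2000/11550)²·(1 − 89/2000)·6.21²/89 = 0.0124142
V̂(x̄_st) = 0.122309
SE(x̄_st) = √0.122309 = 0.349727

SE(x̄_st) ≈ 0.350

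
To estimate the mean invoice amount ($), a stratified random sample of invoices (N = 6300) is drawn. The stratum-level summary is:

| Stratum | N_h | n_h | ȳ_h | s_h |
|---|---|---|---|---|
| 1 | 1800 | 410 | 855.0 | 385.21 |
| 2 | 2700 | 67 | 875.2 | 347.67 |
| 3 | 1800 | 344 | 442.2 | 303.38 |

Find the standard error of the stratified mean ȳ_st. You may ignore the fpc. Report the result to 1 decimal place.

SE(ȳ_st) ≈ 19.6

V̂(ȳ_st) = Σ W_h² s_h²/n_h, with W_h = N_h/N and N = 6300:
  stratum 1: (1800/6300)²·385.21²/410 = 29.5444
  stratum 2: (2700/6300)²·347.67²/67 = 331.365
  stratum 3: (1800/6300)²·303.38²/344 = 21.8413
V̂(ȳ_st) = 382.75
SE(ȳ_st) = √382.75 = 19.564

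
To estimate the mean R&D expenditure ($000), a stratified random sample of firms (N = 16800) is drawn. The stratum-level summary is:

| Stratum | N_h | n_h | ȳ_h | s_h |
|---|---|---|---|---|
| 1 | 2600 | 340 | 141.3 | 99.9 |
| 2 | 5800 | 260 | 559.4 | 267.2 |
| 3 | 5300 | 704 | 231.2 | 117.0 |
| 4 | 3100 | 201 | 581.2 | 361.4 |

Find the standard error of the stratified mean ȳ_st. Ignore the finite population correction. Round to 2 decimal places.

SE(ȳ_st) ≈ 7.58

V̂(ȳ_st) = Σ W_h² s_h²/n_h, with W_h = N_h/N and N = 16800:
  stratum 1: (2600/16800)²·99.9²/340 = 0.70304
  stratum 2: (5800/16800)²·267.2²/260 = 32.7293
  stratum 3: (5300/16800)²·117.0²/704 = 1.93523
  stratum 4: (3100/16800)²·361.4²/201 = 22.1251
V̂(ȳ_st) = 57.4927
SE(ȳ_st) = √57.4927 = 7.58239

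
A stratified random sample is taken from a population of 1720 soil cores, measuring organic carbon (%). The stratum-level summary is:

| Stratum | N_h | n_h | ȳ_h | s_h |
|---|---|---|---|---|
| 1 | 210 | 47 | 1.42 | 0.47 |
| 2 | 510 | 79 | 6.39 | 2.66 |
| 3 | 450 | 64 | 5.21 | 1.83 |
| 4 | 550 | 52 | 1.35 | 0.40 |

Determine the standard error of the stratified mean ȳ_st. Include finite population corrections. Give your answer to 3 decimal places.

SE(ȳ_st) ≈ 0.100

V̂(ȳ_st) = Σ W_h² (1 − n_h/N_h) s_h²/n_h, with W_h = N_h/N and N = 1720:
  stratum 1: (210/1720)²·(1 − 47/210)·0.47²/47 = 5.43811e-05
  stratum 2: (510/1720)²·(1 − 79/510)·2.66²/79 = 0.00665467
  stratum 3: (450/1720)²·(1 − 64/450)·1.83²/64 = 0.00307231
  stratum 4: (550/1720)²·(1 − 52/550)·0.40²/52 = 0.000284873
V̂(ȳ_st) = 0.0100662
SE(ȳ_st) = √0.0100662 = 0.100331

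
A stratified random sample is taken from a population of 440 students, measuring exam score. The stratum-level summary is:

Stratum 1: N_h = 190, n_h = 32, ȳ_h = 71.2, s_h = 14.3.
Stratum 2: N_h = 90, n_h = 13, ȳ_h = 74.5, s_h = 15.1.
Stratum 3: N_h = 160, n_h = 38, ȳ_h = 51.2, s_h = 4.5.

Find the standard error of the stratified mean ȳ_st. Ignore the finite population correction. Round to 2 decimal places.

SE(ȳ_st) ≈ 1.41

V̂(ȳ_st) = Σ W_h² s_h²/n_h, with W_h = N_h/N and N = 440:
  stratum 1: (190/440)²·14.3²/32 = 1.19158
  stratum 2: (90/440)²·15.1²/13 = 0.733821
  stratum 3: (160/440)²·4.5²/38 = 0.0704654
V̂(ȳ_st) = 1.99587
SE(ȳ_st) = √1.99587 = 1.41275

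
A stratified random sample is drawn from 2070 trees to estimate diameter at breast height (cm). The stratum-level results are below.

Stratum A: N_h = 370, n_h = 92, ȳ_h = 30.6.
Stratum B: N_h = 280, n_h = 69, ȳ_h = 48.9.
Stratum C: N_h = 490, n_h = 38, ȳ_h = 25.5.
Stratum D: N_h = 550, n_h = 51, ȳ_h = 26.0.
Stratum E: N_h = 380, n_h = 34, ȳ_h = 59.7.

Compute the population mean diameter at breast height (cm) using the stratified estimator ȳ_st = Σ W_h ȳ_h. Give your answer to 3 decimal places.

N = Σ N_h = 2070. Stratum weights W_h = N_h/N.
ȳ_st = (370·30.6 + 280·48.9 + 490·25.5 + 550·26.0 + 380·59.7) / 2070 = 35.98792

ȳ_st ≈ 35.988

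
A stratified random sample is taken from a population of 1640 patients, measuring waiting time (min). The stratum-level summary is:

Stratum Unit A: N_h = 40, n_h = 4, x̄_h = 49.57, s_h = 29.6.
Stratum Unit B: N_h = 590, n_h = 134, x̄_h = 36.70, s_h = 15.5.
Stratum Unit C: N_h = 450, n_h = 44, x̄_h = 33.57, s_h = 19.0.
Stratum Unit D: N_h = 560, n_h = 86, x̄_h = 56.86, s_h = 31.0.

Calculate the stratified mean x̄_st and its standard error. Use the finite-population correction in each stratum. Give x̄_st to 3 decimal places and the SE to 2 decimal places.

x̄_st = Σ W_h x̄_h = (40·49.57 + 590·36.70 + 450·33.57 + 560·56.86)/1640 = 43.03896
V̂(x̄_st) = Σ W_h² (1 − n_h/N_h) s_h²/n_h, with W_h = N_h/N and N = 1640:
  stratum Unit A: (40/1640)²·(1 − 4/40)·29.6²/4 = 0.117273
  stratum Unit B: (590/1640)²·(1 − 134/590)·15.5²/134 = 0.179344
  stratum Unit C: (450/1640)²·(1 − 44/450)·19.0²/44 = 0.557321
  stratum Unit D: (560/1640)²·(1 − 86/560)·31.0²/86 = 1.10282
V̂(x̄_st) = 1.95676
SE(x̄_st) = √1.95676 = 1.39884

x̄_st ≈ 43.039, SE ≈ 1.40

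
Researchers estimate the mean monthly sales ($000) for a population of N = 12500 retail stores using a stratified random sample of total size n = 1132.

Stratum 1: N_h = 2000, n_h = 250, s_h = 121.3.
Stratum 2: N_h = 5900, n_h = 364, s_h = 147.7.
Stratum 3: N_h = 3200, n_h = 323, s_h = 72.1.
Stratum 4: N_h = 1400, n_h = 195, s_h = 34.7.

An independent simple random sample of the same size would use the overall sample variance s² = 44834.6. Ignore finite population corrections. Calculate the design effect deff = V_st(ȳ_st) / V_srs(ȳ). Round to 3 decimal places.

V̂(ȳ_st) = Σ W_h² s_h²/n_h, with W_h = N_h/N and N = 12500:
  stratum 1: (2000/12500)²·121.3²/250 = 1.50668
  stratum 2: (5900/12500)²·147.7²/364 = 13.3519
  stratum 3: (3200/12500)²·72.1²/323 = 1.05475
  stratum 4: (1400/12500)²·34.7²/195 = 0.0774569
V_st = 15.9908
V_srs = s²/n = 44834.6/1132 = 39.6065
deff = V_st / V_srs = 15.9908/39.6065 = 0.4037

deff ≈ 0.404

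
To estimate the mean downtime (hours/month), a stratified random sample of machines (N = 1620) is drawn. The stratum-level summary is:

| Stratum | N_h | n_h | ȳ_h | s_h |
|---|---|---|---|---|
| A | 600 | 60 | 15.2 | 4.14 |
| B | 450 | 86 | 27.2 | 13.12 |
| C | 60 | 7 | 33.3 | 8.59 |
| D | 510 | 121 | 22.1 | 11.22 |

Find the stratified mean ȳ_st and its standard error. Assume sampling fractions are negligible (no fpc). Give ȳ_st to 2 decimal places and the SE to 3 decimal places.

ȳ_st ≈ 21.38, SE ≈ 0.558

ȳ_st = Σ W_h ȳ_h = (600·15.2 + 450·27.2 + 60·33.3 + 510·22.1)/1620 = 21.37593
V̂(ȳ_st) = Σ W_h² s_h²/n_h, with W_h = N_h/N and N = 1620:
  stratum A: (600/1620)²·4.14²/60 = 0.0391852
  stratum B: (450/1620)²·13.12²/86 = 0.154442
  stratum C: (60/1620)²·8.59²/7 = 0.0144597
  stratum D: (510/1620)²·11.22²/121 = 0.103112
V̂(ȳ_st) = 0.311199
SE(ȳ_st) = √0.311199 = 0.557852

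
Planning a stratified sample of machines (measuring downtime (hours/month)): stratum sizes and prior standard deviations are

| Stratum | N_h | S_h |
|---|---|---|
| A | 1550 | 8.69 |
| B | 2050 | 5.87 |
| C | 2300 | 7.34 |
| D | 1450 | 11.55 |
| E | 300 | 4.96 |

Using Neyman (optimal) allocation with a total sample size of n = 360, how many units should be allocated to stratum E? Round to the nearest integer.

9

Neyman allocation: n_h = n · N_h S_h / Σ N_i S_i, with n = 360.
  stratum A: N_h·S_h = 1550·8.69 = 13469.50
  stratum B: N_h·S_h = 2050·5.87 = 12033.50
  stratum C: N_h·S_h = 2300·7.34 = 16882.00
  stratum D: N_h·S_h = 1450·11.55 = 16747.50
  stratum E: N_h·S_h = 300·4.96 = 1488.00
Σ N_h S_h = 60620.50
n for stratum E = 360·1488.00/60620.50 = 8.837 → 9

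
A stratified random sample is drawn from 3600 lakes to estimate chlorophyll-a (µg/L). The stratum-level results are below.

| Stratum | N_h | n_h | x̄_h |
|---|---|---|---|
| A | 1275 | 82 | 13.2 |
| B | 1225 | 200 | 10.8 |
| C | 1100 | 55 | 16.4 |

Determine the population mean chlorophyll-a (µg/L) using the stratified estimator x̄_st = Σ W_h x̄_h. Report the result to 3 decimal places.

N = Σ N_h = 3600. Stratum weights W_h = N_h/N.
x̄_st = (1275·13.2 + 1225·10.8 + 1100·16.4) / 3600 = 13.36111

x̄_st ≈ 13.361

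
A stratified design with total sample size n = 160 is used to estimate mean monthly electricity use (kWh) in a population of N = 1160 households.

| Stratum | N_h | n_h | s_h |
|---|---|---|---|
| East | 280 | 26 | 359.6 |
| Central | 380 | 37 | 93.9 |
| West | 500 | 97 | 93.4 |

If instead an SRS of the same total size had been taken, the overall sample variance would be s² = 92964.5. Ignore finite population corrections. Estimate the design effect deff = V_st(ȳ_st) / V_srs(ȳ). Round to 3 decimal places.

V̂(ȳ_st) = Σ W_h² s_h²/n_h, with W_h = N_h/N and N = 1160:
  stratum East: (280/1160)²·359.6²/26 = 289.778
  stratum Central: (380/1160)²·93.9²/37 = 25.5729
  stratum West: (500/1160)²·93.4²/97 = 16.7088
V_st = 332.06
V_srs = s²/n = 92964.5/160 = 581.028
deff = V_st / V_srs = 332.06/581.028 = 0.5715

deff ≈ 0.572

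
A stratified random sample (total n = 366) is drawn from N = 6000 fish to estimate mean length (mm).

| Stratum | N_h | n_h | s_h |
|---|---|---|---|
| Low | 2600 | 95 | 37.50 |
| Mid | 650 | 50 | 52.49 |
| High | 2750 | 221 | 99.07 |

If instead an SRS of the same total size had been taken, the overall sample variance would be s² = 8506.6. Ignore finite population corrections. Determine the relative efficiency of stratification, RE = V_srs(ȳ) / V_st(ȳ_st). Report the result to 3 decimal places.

RE ≈ 1.822

V̂(ȳ_st) = Σ W_h² s_h²/n_h, with W_h = N_h/N and N = 6000:
  stratum Low: (2600/6000)²·37.50²/95 = 2.77961
  stratum Mid: (650/6000)²·52.49²/50 = 0.646707
  stratum High: (2750/6000)²·99.07²/221 = 9.32943
V_st = 12.7557
V_srs = s²/n = 8506.6/366 = 23.2421
Relative efficiency = V_srs / V_st = 23.2421/12.7557 = 1.8221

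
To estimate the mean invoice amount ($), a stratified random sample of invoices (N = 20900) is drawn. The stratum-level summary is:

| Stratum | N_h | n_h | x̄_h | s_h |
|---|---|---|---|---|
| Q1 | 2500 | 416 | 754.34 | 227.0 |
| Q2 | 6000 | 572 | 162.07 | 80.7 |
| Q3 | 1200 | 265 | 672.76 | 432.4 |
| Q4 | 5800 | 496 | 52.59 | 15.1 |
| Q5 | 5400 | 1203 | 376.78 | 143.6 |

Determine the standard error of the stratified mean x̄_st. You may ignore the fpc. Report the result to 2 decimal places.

SE(x̄_st) ≈ 2.49

V̂(x̄_st) = Σ W_h² s_h²/n_h, with W_h = N_h/N and N = 20900:
  stratum Q1: (2500/20900)²·227.0²/416 = 1.77234
  stratum Q2: (6000/20900)²·80.7²/572 = 0.938342
  stratum Q3: (1200/20900)²·432.4²/265 = 2.32592
  stratum Q4: (5800/20900)²·15.1²/496 = 0.0354026
  stratum Q5: (5400/20900)²·143.6²/1203 = 1.1443
V̂(x̄_st) = 6.2163
SE(x̄_st) = √6.2163 = 2.49325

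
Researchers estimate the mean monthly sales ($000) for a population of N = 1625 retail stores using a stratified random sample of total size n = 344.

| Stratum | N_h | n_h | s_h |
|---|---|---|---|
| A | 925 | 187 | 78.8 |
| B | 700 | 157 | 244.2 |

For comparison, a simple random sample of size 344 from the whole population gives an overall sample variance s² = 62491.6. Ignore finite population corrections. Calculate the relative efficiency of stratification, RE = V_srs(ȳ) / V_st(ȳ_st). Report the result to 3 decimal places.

RE ≈ 2.236

V̂(ȳ_st) = Σ W_h² s_h²/n_h, with W_h = N_h/N and N = 1625:
  stratum A: (925/1625)²·78.8²/187 = 10.7594
  stratum B: (700/1625)²·244.2²/157 = 70.4825
V_st = 81.2418
V_srs = s²/n = 62491.6/344 = 181.662
Relative efficiency = V_srs / V_st = 181.662/81.2418 = 2.2361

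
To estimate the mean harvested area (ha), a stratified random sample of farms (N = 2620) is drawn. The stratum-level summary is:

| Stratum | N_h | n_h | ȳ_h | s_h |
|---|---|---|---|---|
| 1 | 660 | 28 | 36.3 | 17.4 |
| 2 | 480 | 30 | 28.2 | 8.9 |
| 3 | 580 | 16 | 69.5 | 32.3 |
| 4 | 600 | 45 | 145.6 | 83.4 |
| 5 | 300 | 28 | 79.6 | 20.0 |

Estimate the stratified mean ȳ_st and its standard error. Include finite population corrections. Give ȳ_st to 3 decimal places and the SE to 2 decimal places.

ȳ_st = Σ W_h ȳ_h = (660·36.3 + 480·28.2 + 580·69.5 + 600·145.6 + 300·79.6)/2620 = 72.15420
V̂(ȳ_st) = Σ W_h² (1 − n_h/N_h) s_h²/n_h, with W_h = N_h/N and N = 2620:
  stratum 1: (660/2620)²·(1 − 28/660)·17.4²/28 = 0.657051
  stratum 2: (480/2620)²·(1 − 30/480)·8.9²/30 = 0.0830826
  stratum 3: (580/2620)²·(1 − 16/580)·32.3²/16 = 3.10735
  stratum 4: (600/2620)²·(1 − 45/600)·83.4²/45 = 7.49827
  stratum 5: (300/2620)²·(1 − 28/300)·20.0²/28 = 0.16982
V̂(ȳ_st) = 11.5156
SE(ȳ_st) = √11.5156 = 3.39346

ȳ_st ≈ 72.154, SE ≈ 3.39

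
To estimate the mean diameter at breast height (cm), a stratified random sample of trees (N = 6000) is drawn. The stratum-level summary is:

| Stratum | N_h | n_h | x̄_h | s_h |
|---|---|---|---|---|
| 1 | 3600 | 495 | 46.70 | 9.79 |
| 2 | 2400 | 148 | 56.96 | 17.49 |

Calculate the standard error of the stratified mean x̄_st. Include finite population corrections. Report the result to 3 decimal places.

V̂(x̄_st) = Σ W_h² (1 − n_h/N_h) s_h²/n_h, with W_h = N_h/N and N = 6000:
  stratum 1: (3600/6000)²·(1 − 495/3600)·9.79²/495 = 0.0601204
  stratum 2: (2400/6000)²·(1 − 148/2400)·17.49²/148 = 0.310309
V̂(x̄_st) = 0.37043
SE(x̄_st) = √0.37043 = 0.608629

SE(x̄_st) ≈ 0.609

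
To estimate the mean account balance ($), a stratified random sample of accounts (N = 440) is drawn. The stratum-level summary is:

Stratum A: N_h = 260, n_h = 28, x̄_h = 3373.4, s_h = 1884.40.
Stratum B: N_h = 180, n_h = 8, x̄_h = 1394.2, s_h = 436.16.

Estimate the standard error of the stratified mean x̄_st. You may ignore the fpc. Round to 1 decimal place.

SE(x̄_st) ≈ 219.7

V̂(x̄_st) = Σ W_h² s_h²/n_h, with W_h = N_h/N and N = 440:
  stratum A: (260/440)²·1884.40²/28 = 44282.2
  stratum B: (180/440)²·436.16²/8 = 3979.62
V̂(x̄_st) = 48261.8
SE(x̄_st) = √48261.8 = 219.686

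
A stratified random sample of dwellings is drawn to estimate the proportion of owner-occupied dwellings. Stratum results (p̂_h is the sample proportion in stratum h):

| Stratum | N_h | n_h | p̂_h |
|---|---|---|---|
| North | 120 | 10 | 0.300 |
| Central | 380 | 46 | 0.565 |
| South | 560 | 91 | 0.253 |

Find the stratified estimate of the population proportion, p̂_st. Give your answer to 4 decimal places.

N = 1060; stratum weights W_h = N_h/N.
p̂_st = Σ W_h p̂_h = (120·0.300 + 380·0.565 + 560·0.253)/1060 = 0.37017

p̂_st ≈ 0.3702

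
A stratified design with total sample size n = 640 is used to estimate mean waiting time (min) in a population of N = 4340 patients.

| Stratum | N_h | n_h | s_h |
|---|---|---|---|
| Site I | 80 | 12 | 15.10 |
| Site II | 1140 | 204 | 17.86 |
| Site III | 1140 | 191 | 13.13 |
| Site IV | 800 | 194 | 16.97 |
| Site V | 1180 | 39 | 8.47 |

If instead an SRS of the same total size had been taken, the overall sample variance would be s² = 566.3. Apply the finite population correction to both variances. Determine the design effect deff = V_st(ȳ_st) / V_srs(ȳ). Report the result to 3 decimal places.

V̂(ȳ_st) = Σ W_h² (1 − n_h/N_h) s_h²/n_h, with W_h = N_h/N and N = 4340:
  stratum Site I: (80/4340)²·(1 − 12/80)·15.10²/12 = 0.00548772
  stratum Site II: (1140/4340)²·(1 − 204/1140)·17.86²/204 = 0.0885797
  stratum Site III: (1140/4340)²·(1 − 191/1140)·13.13²/191 = 0.0518427
  stratum Site IV: (800/4340)²·(1 − 194/800)·16.97²/194 = 0.0382072
  stratum Site V: (1180/4340)²·(1 − 39/1180)·8.47²/39 = 0.131489
V_st = 0.315607
V_srs = (1 − 640/4340)·566.3/640 = 0.75436
deff = V_st / V_srs = 0.315607/0.75436 = 0.4184

deff ≈ 0.418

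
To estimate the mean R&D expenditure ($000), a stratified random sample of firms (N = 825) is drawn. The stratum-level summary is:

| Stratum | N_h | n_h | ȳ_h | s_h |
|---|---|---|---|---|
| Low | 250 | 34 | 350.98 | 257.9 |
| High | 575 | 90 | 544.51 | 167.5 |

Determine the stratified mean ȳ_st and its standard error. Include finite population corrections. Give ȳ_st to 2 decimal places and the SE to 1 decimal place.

ȳ_st = Σ W_h ȳ_h = (250·350.98 + 575·544.51)/825 = 485.86455
V̂(ȳ_st) = Σ W_h² (1 − n_h/N_h) s_h²/n_h, with W_h = N_h/N and N = 825:
  stratum Low: (250/825)²·(1 − 34/250)·257.9²/34 = 155.206
  stratum High: (575/825)²·(1 − 90/575)·167.5²/90 = 127.729
V̂(ȳ_st) = 282.935
SE(ȳ_st) = √282.935 = 16.8207

ȳ_st ≈ 485.86, SE ≈ 16.8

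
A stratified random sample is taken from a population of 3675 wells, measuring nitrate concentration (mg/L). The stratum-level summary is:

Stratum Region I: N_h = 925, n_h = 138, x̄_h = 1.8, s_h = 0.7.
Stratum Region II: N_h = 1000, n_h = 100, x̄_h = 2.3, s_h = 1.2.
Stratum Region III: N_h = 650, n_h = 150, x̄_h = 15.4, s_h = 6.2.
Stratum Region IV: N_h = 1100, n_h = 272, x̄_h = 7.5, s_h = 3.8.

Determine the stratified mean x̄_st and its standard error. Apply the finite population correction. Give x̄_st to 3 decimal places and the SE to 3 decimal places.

x̄_st ≈ 6.048, SE ≈ 0.104

x̄_st = Σ W_h x̄_h = (925·1.8 + 1000·2.3 + 650·15.4 + 1100·7.5)/3675 = 6.04762
V̂(x̄_st) = Σ W_h² (1 − n_h/N_h) s_h²/n_h, with W_h = N_h/N and N = 3675:
  stratum Region I: (925/3675)²·(1 − 138/925)·0.7²/138 = 0.00019139
  stratum Region II: (1000/3675)²·(1 − 100/1000)·1.2²/100 = 0.0009596
  stratum Region III: (650/3675)²·(1 − 150/650)·6.2²/150 = 0.00616681
  stratum Region IV: (1100/3675)²·(1 − 272/1100)·3.8²/272 = 0.00358019
V̂(x̄_st) = 0.010898
SE(x̄_st) = √0.010898 = 0.104393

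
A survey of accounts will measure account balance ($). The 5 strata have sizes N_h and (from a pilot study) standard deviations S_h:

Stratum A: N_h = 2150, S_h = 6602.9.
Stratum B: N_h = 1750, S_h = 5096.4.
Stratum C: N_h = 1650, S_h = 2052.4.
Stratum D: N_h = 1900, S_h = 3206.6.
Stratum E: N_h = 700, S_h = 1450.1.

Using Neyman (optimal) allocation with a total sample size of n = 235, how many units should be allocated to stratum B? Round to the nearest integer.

Neyman allocation: n_h = n · N_h S_h / Σ N_i S_i, with n = 235.
  stratum A: N_h·S_h = 2150·6602.9 = 14196235.00
  stratum B: N_h·S_h = 1750·5096.4 = 8918700.00
  stratum C: N_h·S_h = 1650·2052.4 = 3386460.00
  stratum D: N_h·S_h = 1900·3206.6 = 6092540.00
  stratum E: N_h·S_h = 700·1450.1 = 1015070.00
Σ N_h S_h = 33609005.00
n for stratum B = 235·8918700.00/33609005.00 = 62.361 → 62

62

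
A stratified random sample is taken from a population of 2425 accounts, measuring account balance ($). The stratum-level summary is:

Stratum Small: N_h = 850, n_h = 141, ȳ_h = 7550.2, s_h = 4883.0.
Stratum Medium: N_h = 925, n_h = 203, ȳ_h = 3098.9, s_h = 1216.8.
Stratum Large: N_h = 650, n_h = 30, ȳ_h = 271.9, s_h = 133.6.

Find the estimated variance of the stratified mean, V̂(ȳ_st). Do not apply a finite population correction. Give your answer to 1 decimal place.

V̂(ȳ_st) ≈ 21880.3

V̂(ȳ_st) = Σ W_h² s_h²/n_h, with W_h = N_h/N and N = 2425:
  stratum Small: (850/2425)²·4883.0²/141 = 20776.3
  stratum Medium: (925/2425)²·1216.8²/203 = 1061.21
  stratum Large: (650/2425)²·133.6²/30 = 42.7459
V̂(ȳ_st) = 21880.3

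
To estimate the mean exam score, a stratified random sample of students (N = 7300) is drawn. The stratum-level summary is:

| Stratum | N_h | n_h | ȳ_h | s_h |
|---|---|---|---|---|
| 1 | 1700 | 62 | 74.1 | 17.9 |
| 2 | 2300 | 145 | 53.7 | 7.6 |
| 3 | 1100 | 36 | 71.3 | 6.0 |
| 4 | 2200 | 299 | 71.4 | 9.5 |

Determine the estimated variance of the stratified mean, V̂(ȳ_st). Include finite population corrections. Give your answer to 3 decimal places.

V̂(ȳ_st) ≈ 0.353

V̂(ȳ_st) = Σ W_h² (1 − n_h/N_h) s_h²/n_h, with W_h = N_h/N and N = 7300:
  stratum 1: (1700/7300)²·(1 − 62/1700)·17.9²/62 = 0.270042
  stratum 2: (2300/7300)²·(1 − 145/2300)·7.6²/145 = 0.03705
  stratum 3: (1100/7300)²·(1 − 36/1100)·6.0²/36 = 0.0219628
  stratum 4: (2200/7300)²·(1 − 299/2200)·9.5²/299 = 0.0236884
V̂(ȳ_st) = 0.352743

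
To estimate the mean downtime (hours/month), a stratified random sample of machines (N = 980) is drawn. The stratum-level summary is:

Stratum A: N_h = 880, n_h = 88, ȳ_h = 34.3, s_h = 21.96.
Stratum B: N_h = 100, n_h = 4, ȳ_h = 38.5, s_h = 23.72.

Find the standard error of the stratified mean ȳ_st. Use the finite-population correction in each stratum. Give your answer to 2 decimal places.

SE(ȳ_st) ≈ 2.32

V̂(ȳ_st) = Σ W_h² (1 − n_h/N_h) s_h²/n_h, with W_h = N_h/N and N = 980:
  stratum A: (880/980)²·(1 − 88/880)·21.96²/88 = 3.97684
  stratum B: (100/980)²·(1 − 4/100)·23.72²/4 = 1.40601
V̂(ȳ_st) = 5.38285
SE(ȳ_st) = √5.38285 = 2.3201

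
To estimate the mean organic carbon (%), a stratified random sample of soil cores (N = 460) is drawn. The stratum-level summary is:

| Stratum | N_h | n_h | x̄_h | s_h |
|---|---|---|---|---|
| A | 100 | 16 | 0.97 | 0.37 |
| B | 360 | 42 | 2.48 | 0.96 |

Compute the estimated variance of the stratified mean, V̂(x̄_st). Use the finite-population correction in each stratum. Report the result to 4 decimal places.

V̂(x̄_st) = Σ W_h² (1 − n_h/N_h) s_h²/n_h, with W_h = N_h/N and N = 460:
  stratum A: (100/460)²·(1 − 16/100)·0.37²/16 = 0.000339662
  stratum B: (360/460)²·(1 − 42/360)·0.96²/42 = 0.0118715
V̂(x̄_st) = 0.0122112

V̂(x̄_st) ≈ 0.0122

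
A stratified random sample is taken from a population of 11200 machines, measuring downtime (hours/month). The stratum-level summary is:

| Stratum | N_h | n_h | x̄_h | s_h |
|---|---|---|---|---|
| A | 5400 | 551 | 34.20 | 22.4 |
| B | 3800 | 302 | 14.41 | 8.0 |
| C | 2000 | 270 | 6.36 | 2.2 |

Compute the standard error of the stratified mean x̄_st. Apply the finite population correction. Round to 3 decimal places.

SE(x̄_st) ≈ 0.462

V̂(x̄_st) = Σ W_h² (1 − n_h/N_h) s_h²/n_h, with W_h = N_h/N and N = 11200:
  stratum A: (5400/11200)²·(1 − 551/5400)·22.4²/551 = 0.190088
  stratum B: (3800/11200)²·(1 − 302/3800)·8.0²/302 = 0.0224564
  stratum C: (2000/11200)²·(1 − 270/2000)·2.2²/270 = 0.000494449
V̂(x̄_st) = 0.213039
SE(x̄_st) = √0.213039 = 0.461561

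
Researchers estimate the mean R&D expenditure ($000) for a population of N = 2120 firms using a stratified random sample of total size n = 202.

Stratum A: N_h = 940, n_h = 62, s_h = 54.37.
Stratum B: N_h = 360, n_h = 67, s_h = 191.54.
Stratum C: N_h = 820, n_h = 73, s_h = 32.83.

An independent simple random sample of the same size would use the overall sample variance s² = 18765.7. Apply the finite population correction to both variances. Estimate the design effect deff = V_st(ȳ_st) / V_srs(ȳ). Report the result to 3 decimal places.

deff ≈ 0.281

V̂(ȳ_st) = Σ W_h² (1 − n_h/N_h) s_h²/n_h, with W_h = N_h/N and N = 2120:
  stratum A: (940/2120)²·(1 − 62/940)·54.37²/62 = 8.75543
  stratum B: (360/2120)²·(1 − 67/360)·191.54²/67 = 12.8512
  stratum C: (820/2120)²·(1 − 73/820)·32.83²/73 = 2.01225
V_st = 23.6188
V_srs = (1 − 202/2120)·18765.7/202 = 84.0478
deff = V_st / V_srs = 23.6188/84.0478 = 0.2810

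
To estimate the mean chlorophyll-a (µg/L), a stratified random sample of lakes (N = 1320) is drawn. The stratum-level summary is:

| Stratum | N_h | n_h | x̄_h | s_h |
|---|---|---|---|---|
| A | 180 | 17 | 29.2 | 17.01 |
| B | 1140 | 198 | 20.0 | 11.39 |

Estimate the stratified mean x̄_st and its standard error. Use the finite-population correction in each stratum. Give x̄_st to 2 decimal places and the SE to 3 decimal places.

x̄_st = Σ W_h x̄_h = (180·29.2 + 1140·20.0)/1320 = 21.25455
V̂(x̄_st) = Σ W_h² (1 − n_h/N_h) s_h²/n_h, with W_h = N_h/N and N = 1320:
  stratum A: (180/1320)²·(1 − 17/180)·17.01²/17 = 0.286597
  stratum B: (1140/1320)²·(1 − 198/1140)·11.39²/198 = 0.403822
V̂(x̄_st) = 0.690419
SE(x̄_st) = √0.690419 = 0.830915

x̄_st ≈ 21.25, SE ≈ 0.831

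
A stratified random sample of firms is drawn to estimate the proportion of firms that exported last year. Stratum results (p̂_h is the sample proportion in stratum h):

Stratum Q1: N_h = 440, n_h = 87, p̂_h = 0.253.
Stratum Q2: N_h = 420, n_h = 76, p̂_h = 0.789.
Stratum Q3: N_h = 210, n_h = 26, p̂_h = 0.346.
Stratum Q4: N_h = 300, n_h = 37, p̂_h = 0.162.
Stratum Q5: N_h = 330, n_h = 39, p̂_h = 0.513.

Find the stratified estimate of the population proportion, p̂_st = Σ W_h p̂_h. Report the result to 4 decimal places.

p̂_st ≈ 0.4313

N = 1700; stratum weights W_h = N_h/N.
p̂_st = Σ W_h p̂_h = (440·0.253 + 420·0.789 + 210·0.346 + 300·0.162 + 330·0.513)/1700 = 0.43132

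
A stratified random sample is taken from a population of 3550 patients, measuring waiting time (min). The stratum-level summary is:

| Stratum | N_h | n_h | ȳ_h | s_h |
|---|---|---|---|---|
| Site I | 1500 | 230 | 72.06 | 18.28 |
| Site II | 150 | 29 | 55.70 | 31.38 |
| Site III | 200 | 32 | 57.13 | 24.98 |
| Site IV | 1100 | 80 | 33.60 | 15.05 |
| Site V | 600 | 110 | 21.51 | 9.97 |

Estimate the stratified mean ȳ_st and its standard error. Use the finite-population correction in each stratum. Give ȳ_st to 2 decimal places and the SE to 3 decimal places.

ȳ_st ≈ 50.07, SE ≈ 0.770

ȳ_st = Σ W_h ȳ_h = (1500·72.06 + 150·55.70 + 200·57.13 + 1100·33.60 + 600·21.51)/3550 = 50.06676
V̂(ȳ_st) = Σ W_h² (1 − n_h/N_h) s_h²/n_h, with W_h = N_h/N and N = 3550:
  stratum Site I: (1500/3550)²·(1 − 230/1500)·18.28²/230 = 0.219615
  stratum Site II: (150/3550)²·(1 − 29/150)·31.38²/29 = 0.0489021
  stratum Site III: (200/3550)²·(1 − 32/200)·24.98²/32 = 0.0519897
  stratum Site IV: (1100/3550)²·(1 − 80/1100)·15.05²/80 = 0.252069
  stratum Site V: (600/3550)²·(1 − 110/600)·9.97²/110 = 0.0210809
V̂(ȳ_st) = 0.593657
SE(ȳ_st) = √0.593657 = 0.770491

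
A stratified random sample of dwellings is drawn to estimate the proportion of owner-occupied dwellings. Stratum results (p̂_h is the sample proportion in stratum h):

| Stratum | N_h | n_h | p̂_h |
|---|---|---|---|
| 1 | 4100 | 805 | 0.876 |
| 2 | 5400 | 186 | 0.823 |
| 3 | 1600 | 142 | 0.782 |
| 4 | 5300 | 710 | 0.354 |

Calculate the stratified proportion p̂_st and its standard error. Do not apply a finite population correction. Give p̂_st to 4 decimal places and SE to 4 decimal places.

N = 16400; stratum weights W_h = N_h/N.
p̂_st = Σ W_h p̂_h = (4100·0.876 + 5400·0.823 + 1600·0.782 + 5300·0.354)/16400 = 0.68068
V̂(p̂_st) = Σ W_h² p̂_h(1−p̂_h)/(n_h−1):
  stratum 1: (4100/16400)²·0.876·0.124/804 = 8.44403e-06
  stratum 2: (5400/16400)²·0.823·0.177/185 = 8.53692e-05
  stratum 3: (1600/16400)²·0.782·0.218/141 = 1.15079e-05
  stratum 4: (5300/16400)²·0.354·0.646/709 = 3.36863e-05
V̂(p̂_st) = 0.000139007; SE = √V̂ = 0.0117901

p̂_st ≈ 0.6807, SE ≈ 0.0118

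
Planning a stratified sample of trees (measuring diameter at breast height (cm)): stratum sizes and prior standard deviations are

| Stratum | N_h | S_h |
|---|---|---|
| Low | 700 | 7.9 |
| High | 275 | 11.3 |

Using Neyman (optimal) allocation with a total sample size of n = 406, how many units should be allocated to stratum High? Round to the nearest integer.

146

Neyman allocation: n_h = n · N_h S_h / Σ N_i S_i, with n = 406.
  stratum Low: N_h·S_h = 700·7.9 = 5530.00
  stratum High: N_h·S_h = 275·11.3 = 3107.50
Σ N_h S_h = 8637.50
n for stratum High = 406·3107.50/8637.50 = 146.066 → 146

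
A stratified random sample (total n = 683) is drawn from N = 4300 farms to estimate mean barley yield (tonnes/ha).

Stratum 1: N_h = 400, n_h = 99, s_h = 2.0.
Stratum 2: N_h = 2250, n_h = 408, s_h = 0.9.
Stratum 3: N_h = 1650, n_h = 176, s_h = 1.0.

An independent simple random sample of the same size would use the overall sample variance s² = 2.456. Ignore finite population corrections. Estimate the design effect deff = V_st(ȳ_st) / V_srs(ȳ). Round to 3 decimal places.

deff ≈ 0.481

V̂(ȳ_st) = Σ W_h² s_h²/n_h, with W_h = N_h/N and N = 4300:
  stratum 1: (400/4300)²·2.0²/99 = 0.000349629
  stratum 2: (2250/4300)²·0.9²/408 = 0.000543567
  stratum 3: (1650/4300)²·1.0²/176 = 0.000836601
V_st = 0.0017298
V_srs = s²/n = 2.456/683 = 0.0035959
deff = V_st / V_srs = 0.0017298/0.0035959 = 0.4810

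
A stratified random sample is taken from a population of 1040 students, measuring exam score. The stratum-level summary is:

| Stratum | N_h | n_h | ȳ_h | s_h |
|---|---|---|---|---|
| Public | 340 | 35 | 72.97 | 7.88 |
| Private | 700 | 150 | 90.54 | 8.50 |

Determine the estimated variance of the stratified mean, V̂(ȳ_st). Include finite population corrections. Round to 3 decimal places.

V̂(ȳ_st) ≈ 0.342

V̂(ȳ_st) = Σ W_h² (1 − n_h/N_h) s_h²/n_h, with W_h = N_h/N and N = 1040:
  stratum Public: (340/1040)²·(1 − 35/340)·7.88²/35 = 0.170097
  stratum Private: (700/1040)²·(1 − 150/700)·8.50²/150 = 0.171451
V̂(ȳ_st) = 0.341548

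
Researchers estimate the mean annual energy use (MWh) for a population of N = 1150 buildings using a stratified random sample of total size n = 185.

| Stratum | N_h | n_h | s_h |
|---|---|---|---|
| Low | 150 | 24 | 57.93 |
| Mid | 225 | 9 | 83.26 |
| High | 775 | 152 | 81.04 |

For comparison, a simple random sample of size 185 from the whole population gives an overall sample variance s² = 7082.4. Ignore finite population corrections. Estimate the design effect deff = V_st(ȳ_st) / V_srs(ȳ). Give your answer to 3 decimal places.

deff ≈ 1.345

V̂(ȳ_st) = Σ W_h² s_h²/n_h, with W_h = N_h/N and N = 1150:
  stratum Low: (150/1150)²·57.93²/24 = 2.37894
  stratum Mid: (225/1150)²·83.26²/9 = 29.4849
  stratum High: (775/1150)²·81.04²/152 = 19.6229
V_st = 51.4867
V_srs = s²/n = 7082.4/185 = 38.2832
deff = V_st / V_srs = 51.4867/38.2832 = 1.3449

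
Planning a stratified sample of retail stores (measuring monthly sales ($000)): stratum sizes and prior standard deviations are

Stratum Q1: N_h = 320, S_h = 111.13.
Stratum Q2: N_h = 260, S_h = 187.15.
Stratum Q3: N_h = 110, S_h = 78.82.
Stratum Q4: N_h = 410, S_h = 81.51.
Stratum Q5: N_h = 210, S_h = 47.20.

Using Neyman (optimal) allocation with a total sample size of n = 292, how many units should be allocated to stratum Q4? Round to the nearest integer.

72

Neyman allocation: n_h = n · N_h S_h / Σ N_i S_i, with n = 292.
  stratum Q1: N_h·S_h = 320·111.13 = 35561.60
  stratum Q2: N_h·S_h = 260·187.15 = 48659.00
  stratum Q3: N_h·S_h = 110·78.82 = 8670.20
  stratum Q4: N_h·S_h = 410·81.51 = 33419.10
  stratum Q5: N_h·S_h = 210·47.20 = 9912.00
Σ N_h S_h = 136221.90
n for stratum Q4 = 292·33419.10/136221.90 = 71.636 → 72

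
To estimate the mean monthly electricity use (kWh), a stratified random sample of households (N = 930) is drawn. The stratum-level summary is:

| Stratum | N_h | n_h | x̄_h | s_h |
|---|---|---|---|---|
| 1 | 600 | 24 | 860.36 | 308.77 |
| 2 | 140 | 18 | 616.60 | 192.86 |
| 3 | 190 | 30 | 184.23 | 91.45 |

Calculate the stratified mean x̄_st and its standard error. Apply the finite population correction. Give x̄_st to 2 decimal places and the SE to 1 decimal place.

x̄_st ≈ 685.53, SE ≈ 40.5

x̄_st = Σ W_h x̄_h = (600·860.36 + 140·616.60 + 190·184.23)/930 = 685.53086
V̂(x̄_st) = Σ W_h² (1 − n_h/N_h) s_h²/n_h, with W_h = N_h/N and N = 930:
  stratum 1: (600/930)²·(1 − 24/600)·308.77²/24 = 1587.33
  stratum 2: (140/930)²·(1 − 18/140)·192.86²/18 = 40.8069
  stratum 3: (190/930)²·(1 − 30/190)·91.45²/30 = 9.79837
V̂(x̄_st) = 1637.93
SE(x̄_st) = √1637.93 = 40.4714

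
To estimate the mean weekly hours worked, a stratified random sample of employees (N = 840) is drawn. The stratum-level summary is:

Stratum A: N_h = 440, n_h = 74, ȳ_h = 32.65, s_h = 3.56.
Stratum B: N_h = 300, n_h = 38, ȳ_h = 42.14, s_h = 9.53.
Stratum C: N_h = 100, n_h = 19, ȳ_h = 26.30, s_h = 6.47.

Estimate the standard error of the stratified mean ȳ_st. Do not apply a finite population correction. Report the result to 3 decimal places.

V̂(ȳ_st) = Σ W_h² s_h²/n_h, with W_h = N_h/N and N = 840:
  stratum A: (440/840)²·3.56²/74 = 0.046991
  stratum B: (300/840)²·9.53²/38 = 0.30485
  stratum C: (100/840)²·6.47²/19 = 0.0312246
V̂(ȳ_st) = 0.383066
SE(ȳ_st) = √0.383066 = 0.618923

SE(ȳ_st) ≈ 0.619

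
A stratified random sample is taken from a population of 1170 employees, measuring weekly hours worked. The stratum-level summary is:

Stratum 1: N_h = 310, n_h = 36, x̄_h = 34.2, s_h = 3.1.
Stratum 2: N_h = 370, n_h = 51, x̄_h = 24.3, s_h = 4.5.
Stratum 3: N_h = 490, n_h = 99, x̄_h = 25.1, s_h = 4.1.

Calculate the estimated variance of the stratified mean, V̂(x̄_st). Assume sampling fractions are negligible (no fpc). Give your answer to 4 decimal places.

V̂(x̄_st) = Σ W_h² s_h²/n_h, with W_h = N_h/N and N = 1170:
  stratum 1: (310/1170)²·3.1²/36 = 0.0187401
  stratum 2: (370/1170)²·4.5²/51 = 0.0397088
  stratum 3: (490/1170)²·4.1²/99 = 0.0297819
V̂(x̄_st) = 0.0882308

V̂(x̄_st) ≈ 0.0882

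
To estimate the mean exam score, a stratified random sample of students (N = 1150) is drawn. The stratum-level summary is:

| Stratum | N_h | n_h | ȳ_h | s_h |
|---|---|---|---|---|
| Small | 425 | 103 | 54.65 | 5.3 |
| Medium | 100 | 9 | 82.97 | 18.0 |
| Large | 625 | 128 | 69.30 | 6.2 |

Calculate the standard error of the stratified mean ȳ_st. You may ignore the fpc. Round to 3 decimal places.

V̂(ȳ_st) = Σ W_h² s_h²/n_h, with W_h = N_h/N and N = 1150:
  stratum Small: (425/1150)²·5.3²/103 = 0.0372475
  stratum Medium: (100/1150)²·18.0²/9 = 0.272212
  stratum Large: (625/1150)²·6.2²/128 = 0.0887029
V̂(ȳ_st) = 0.398162
SE(ȳ_st) = √0.398162 = 0.631001

SE(ȳ_st) ≈ 0.631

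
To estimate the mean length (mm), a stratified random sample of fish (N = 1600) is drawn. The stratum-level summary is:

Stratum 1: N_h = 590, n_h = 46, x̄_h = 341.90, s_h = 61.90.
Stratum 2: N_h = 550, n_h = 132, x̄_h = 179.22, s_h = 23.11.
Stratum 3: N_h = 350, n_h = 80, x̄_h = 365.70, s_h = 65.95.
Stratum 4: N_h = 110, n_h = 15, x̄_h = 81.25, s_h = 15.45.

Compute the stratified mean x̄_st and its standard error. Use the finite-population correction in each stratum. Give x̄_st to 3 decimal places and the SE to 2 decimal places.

x̄_st ≈ 273.265, SE ≈ 3.59

x̄_st = Σ W_h x̄_h = (590·341.90 + 550·179.22 + 350·365.70 + 110·81.25)/1600 = 273.26531
V̂(x̄_st) = Σ W_h² (1 − n_h/N_h) s_h²/n_h, with W_h = N_h/N and N = 1600:
  stratum 1: (590/1600)²·(1 − 46/590)·61.90²/46 = 10.4432
  stratum 2: (550/1600)²·(1 − 132/550)·23.11²/132 = 0.36335
  stratum 3: (350/1600)²·(1 − 80/350)·65.95²/80 = 2.00693
  stratum 4: (110/1600)²·(1 − 15/110)·15.45²/15 = 0.0649594
V̂(x̄_st) = 12.8785
SE(x̄_st) = √12.8785 = 3.58866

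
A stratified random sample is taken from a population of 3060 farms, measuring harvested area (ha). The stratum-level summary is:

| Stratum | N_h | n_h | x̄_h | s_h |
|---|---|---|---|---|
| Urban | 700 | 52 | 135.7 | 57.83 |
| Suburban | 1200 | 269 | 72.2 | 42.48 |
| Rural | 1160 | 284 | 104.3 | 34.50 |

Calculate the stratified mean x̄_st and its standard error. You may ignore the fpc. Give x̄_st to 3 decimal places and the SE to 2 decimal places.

x̄_st = Σ W_h x̄_h = (700·135.7 + 1200·72.2 + 1160·104.3)/3060 = 98.89477
V̂(x̄_st) = Σ W_h² s_h²/n_h, with W_h = N_h/N and N = 3060:
  stratum Urban: (700/3060)²·57.83²/52 = 3.36555
  stratum Suburban: (1200/3060)²·42.48²/269 = 1.03166
  stratum Rural: (1160/3060)²·34.50²/284 = 0.602272
V̂(x̄_st) = 4.99948
SE(x̄_st) = √4.99948 = 2.23595

x̄_st ≈ 98.895, SE ≈ 2.24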